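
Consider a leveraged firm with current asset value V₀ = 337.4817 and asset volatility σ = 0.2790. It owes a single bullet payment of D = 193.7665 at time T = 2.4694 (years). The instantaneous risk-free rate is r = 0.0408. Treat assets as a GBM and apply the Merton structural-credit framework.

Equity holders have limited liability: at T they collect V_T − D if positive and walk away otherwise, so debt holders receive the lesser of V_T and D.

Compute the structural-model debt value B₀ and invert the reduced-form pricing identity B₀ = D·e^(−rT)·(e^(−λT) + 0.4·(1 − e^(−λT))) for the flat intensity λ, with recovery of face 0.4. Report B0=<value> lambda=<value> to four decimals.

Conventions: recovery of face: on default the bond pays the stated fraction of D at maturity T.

B0=172.0922 lambda=0.0121

With assets at 337.4817 and a single debt payment of 193.7665 at 2.4694 years:
d₁ = [ln(V₀/D) + (r + σ²/2)T] / (σ√T)
   = [ln(337.4817/193.7665) + (0.0408 + 0.5·0.2790²)·2.4694] / (0.2790·√2.4694)
   = [0.554857 + 0.196862] / 0.438430 = 1.714572
d₂ = d₁ − σ√T = 1.714572 − 0.438430 = 1.276142
N(d₁) = 0.956788,  N(d₂) = 0.899047,  e^(−rT) = 0.904158
E₀ = V₀·N(d₁) − D·e^(−rT)·N(d₂)
   = 337.4817·0.956788 − 193.7665·0.904158·0.899047 = 165.389458
B₀ = V₀ − E₀ = 337.4817 − 165.389458 = 172.092242
e^(−λT) = (B₀·e^(rT)/D − 0.4)/(1 − 0.4) = (172.0922·1.106002/193.7665 − 0.4)/0.6 = 0.97047805
λ = −ln(0.97047805)/2.4694 = 0.012135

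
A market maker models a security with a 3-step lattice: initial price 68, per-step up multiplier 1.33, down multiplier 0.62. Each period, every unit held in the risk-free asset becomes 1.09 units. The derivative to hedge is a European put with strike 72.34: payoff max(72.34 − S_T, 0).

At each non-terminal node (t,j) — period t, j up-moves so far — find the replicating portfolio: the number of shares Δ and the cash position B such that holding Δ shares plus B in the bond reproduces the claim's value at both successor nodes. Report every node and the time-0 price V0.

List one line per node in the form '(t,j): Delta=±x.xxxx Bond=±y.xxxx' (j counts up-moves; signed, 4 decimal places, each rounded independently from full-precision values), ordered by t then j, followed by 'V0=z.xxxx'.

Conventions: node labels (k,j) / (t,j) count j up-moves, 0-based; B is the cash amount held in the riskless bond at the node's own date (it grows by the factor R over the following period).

Since d<R<u, set p* = (R−d)/(u−d) = 0.6620; price each node as the discounted p*-expectation of its children.
At maturity the claim pays: V(3,0)=56.1337, V(3,1)=37.5749, V(3,2)=0.0000, V(3,3)=0.0000
  t=2,j=0: stock 26.1392 → up 34.7651 (V=37.5749), down 16.2063 (V=56.1337). Price 40.2278; hedge Δ=-1.0000, bond B=66.3670.
  t=2,j=1: stock 56.0728 → up 74.5768 (V=0.0000), down 34.7651 (V=37.5749). Price 11.6526; hedge Δ=-0.9438, bond B=64.5750.
  t=2,j=2: stock 120.2852 → up 159.9793 (V=0.0000), down 74.5768 (V=0.0000). Price 0.0000; hedge Δ=0.0000, bond B=0.0000.
  t=1,j=0: stock 42.1600 → up 56.0728 (V=11.6526), down 26.1392 (V=40.2278). Price 19.5521; hedge Δ=-0.9546, bond B=59.7988.
  t=1,j=1: stock 90.4400 → up 120.2852 (V=0.0000), down 56.0728 (V=11.6526). Price 3.6137; hedge Δ=-0.1815, bond B=20.0258.
  t=0,j=0: stock 68.0000 → up 90.4400 (V=3.6137), down 42.1600 (V=19.5521). Price 8.2581; hedge Δ=-0.3301, bond B=30.7066.
Check: Δ(0,0)·S0 + B(0,0) = 8.2581 = V0.

(0,0): Delta=-0.3301 Bond=30.7066
(1,0): Delta=-0.9546 Bond=59.7988
(1,1): Delta=-0.1815 Bond=20.0258
(2,0): Delta=-1.0000 Bond=66.3670
(2,1): Delta=-0.9438 Bond=64.5750
(2,2): Delta=0.0000 Bond=0.0000
V0=8.2581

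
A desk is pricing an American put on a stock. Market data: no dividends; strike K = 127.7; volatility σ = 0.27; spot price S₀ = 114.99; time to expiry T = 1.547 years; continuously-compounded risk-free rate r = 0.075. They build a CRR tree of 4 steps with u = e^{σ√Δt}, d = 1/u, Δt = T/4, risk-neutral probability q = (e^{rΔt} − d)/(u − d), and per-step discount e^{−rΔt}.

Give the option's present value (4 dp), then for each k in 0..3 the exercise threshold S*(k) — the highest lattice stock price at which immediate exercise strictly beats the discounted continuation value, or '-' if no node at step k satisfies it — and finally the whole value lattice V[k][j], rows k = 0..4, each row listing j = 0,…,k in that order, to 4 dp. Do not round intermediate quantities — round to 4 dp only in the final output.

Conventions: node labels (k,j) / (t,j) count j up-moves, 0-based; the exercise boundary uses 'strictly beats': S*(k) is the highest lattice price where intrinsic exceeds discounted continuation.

Δt=0.38675, u=1.18283, d=0.84543, q=0.54535, disc=e^(-rΔt)=0.97141
k=4 terminal: V=max(K-S,0) → 68.9553 45.5108 12.7100 0.0000 0.0000
k=3: j=0 S=69.4851 intr=58.2149 cont=54.5640 V=58.2149[EX]; j=1 S=97.2159 intr=30.4841 cont=26.8332 V=30.4841[EX]; j=2 S=136.0138 intr=0.0000 cont=5.6134 V=5.6134[hold]; j=3 S=190.2955 intr=0.0000 cont=0.0000 V=0.0000[hold]  S*(3)=97.2159
k=2: j=0 S=82.1892 intr=45.5108 cont=41.8600 V=45.5108[EX]; j=1 S=114.9900 intr=12.7100 cont=16.4371 V=16.4371[hold]; j=2 S=160.8813 intr=0.0000 cont=2.4792 V=2.4792[hold]  S*(2)=82.1892
k=1: j=0 S=97.2159 intr=30.4841 cont=28.8077 V=30.4841[EX]; j=1 S=136.0138 intr=0.0000 cont=8.5729 V=8.5729[hold]  S*(1)=97.2159
k=0: j=0 S=114.9900 intr=12.7100 cont=18.0049 V=18.0049[hold]  S*(0)=-

price = 18.0049
boundary = - 97.2159 82.1892 97.2159
tree:
18.0049
30.4841 8.5729
45.5108 16.4371 2.4792
58.2149 30.4841 5.6134 0.0000
68.9553 45.5108 12.7100 0.0000 0.0000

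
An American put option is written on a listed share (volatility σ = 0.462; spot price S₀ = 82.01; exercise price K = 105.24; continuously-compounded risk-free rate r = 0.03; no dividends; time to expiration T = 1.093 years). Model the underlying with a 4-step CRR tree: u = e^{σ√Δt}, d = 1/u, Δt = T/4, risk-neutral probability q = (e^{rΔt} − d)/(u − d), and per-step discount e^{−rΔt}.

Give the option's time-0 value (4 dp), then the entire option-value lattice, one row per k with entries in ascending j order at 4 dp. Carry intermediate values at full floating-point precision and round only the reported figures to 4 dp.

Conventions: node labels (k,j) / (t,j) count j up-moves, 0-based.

price = 30.7530
tree:
30.7530
41.9762 17.9608
54.6459 27.6661 6.7431
65.5010 40.8255 12.5157 0.0000
74.0271 54.6459 23.2300 0.0000 0.0000

Δt=0.27325  u=1.27316  d=0.78545  q=0.45679  discount=0.99184
step 4 (expiry): payoffs max(K−S,0) = 74.0271 54.6459 23.2300 0.0000 0.0000
k=3: (k=3,j=0): S=39.7390, K−S=65.5010, hold=64.6418 ⇒ V=65.5010 exercise | (k=3,j=1): S=64.4145, K−S=40.8255, hold=39.9663 ⇒ V=40.8255 exercise | (k=3,j=2): S=104.4119, K−S=0.8281, hold=12.5157 ⇒ V=12.5157 continue | (k=3,j=3): S=169.2453, K−S=0.0000, hold=0.0000 ⇒ V=0.0000 continue
k=2: (k=2,j=0): S=50.5941, K−S=54.6459, hold=53.7867 ⇒ V=54.6459 exercise | (k=2,j=1): S=82.0100, K−S=23.2300, hold=27.6661 ⇒ V=27.6661 continue | (k=2,j=2): S=132.9332, K−S=0.0000, hold=6.7431 ⇒ V=6.7431 continue
k=1: (k=1,j=0): S=64.4145, K−S=40.8255, hold=41.9762 ⇒ V=41.9762 continue | (k=1,j=1): S=104.4119, K−S=0.8281, hold=17.9608 ⇒ V=17.9608 continue
k=0: (k=0,j=0): S=82.0100, K−S=23.2300, hold=30.7530 ⇒ V=30.7530 continue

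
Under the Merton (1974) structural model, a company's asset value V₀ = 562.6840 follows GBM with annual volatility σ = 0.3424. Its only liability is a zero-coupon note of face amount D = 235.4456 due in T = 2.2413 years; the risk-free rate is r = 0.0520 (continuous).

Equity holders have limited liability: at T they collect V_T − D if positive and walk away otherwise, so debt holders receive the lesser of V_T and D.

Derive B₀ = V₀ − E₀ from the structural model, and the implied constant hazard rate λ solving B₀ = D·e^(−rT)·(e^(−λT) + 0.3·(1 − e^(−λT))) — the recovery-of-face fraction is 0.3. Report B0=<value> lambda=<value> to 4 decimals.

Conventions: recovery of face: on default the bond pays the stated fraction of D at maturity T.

With assets at 562.6840 and a single debt payment of 235.4456 at 2.2413 years:
d₁ = [ln(V₀/D) + (r + σ²/2)T] / (σ√T)
   = [ln(562.6840/235.4456) + (0.0520 + 0.5·0.3424²)·2.2413] / (0.3424·√2.2413)
   = [0.871238 + 0.247930] / 0.512606 = 2.183291
d₂ = d₁ − σ√T = 2.183291 − 0.512606 = 1.670685
N(d₁) = 0.985493,  N(d₂) = 0.952608,  e^(−rT) = 0.889988
E₀ = V₀·N(d₁) − D·e^(−rT)·N(d₂)
   = 562.6840·0.985493 − 235.4456·0.889988·0.952608 = 354.908026
B₀ = V₀ − E₀ = 562.6840 − 354.908026 = 207.775974
e^(−λT) = (B₀·e^(rT)/D − 0.3)/(1 − 0.3) = (207.7760·1.123611/235.4456 − 0.3)/0.7 = 0.98794867
λ = −ln(0.98794867)/2.2413 = 0.005410

B0=207.7760 lambda=0.0054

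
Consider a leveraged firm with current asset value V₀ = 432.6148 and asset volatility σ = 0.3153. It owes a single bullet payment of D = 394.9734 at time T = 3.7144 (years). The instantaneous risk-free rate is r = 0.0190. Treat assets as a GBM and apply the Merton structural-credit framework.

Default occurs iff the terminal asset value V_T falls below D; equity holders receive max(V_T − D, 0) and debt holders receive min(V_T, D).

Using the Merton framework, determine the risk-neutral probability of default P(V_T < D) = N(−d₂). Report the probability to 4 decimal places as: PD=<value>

Work the structural quantities from V₀ = 432.6148 against face 394.9734:
d₁ = [ln(V₀/D) + (r + σ²/2)T] / (σ√T)
   = [ln(432.6148/394.9734) + (0.0190 + 0.5·0.3153²)·3.7144] / (0.3153·√3.7144)
   = [0.091029 + 0.255205] / 0.607671 = 0.569774
d₂ = d₁ − σ√T = 0.569774 − 0.607671 = -0.037897
risk-neutral PD = N(−d₂) = N(0.037897) = 0.515115

PD=0.5151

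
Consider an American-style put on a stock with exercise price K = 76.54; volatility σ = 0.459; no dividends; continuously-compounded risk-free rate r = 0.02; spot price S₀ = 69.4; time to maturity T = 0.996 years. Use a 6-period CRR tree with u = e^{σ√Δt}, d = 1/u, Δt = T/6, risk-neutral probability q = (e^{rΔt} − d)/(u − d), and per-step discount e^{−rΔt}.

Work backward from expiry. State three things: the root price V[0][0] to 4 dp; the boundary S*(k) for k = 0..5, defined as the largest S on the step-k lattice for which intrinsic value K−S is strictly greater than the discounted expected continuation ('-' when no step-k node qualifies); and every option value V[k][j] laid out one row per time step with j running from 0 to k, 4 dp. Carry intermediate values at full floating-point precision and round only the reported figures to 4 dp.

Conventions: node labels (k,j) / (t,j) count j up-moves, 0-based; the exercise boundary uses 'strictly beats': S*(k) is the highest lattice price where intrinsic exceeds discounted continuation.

Δt=0.16600  u=1.20564  d=0.82943  q=0.46222  discount=0.99669
step 6 (expiry): payoffs max(K−S,0) = 53.9429 43.6936 28.7954 7.1400 0.0000 0.0000 0.0000
step 5: (k=5,j=0): S=27.2440, K−S=49.2960, hold=49.0423 ⇒ V=49.2960 exercise | (k=5,j=1): S=39.6010, K−S=36.9390, hold=36.6853 ⇒ V=36.9390 exercise | (k=5,j=2): S=57.5628, K−S=18.9772, hold=18.7235 ⇒ V=18.9772 exercise | (k=5,j=3): S=83.6714, K−S=0.0000, hold=3.8270 ⇒ V=3.8270 continue | (k=5,j=4): S=121.6222, K−S=0.0000, hold=0.0000 ⇒ V=0.0000 continue | (k=5,j=5): S=176.7862, K−S=0.0000, hold=0.0000 ⇒ V=0.0000 continue  boundary S*=57.5628
step 4: (k=4,j=0): S=32.8464, K−S=43.6936, hold=43.4399 ⇒ V=43.6936 exercise | (k=4,j=1): S=47.7446, K−S=28.7954, hold=28.5417 ⇒ V=28.7954 exercise | (k=4,j=2): S=69.4000, K−S=7.1400, hold=11.9348 ⇒ V=11.9348 continue | (k=4,j=3): S=100.8777, K−S=0.0000, hold=2.0513 ⇒ V=2.0513 continue | (k=4,j=4): S=146.6326, K−S=0.0000, hold=0.0000 ⇒ V=0.0000 continue  boundary S*=47.7446
step 3: (k=3,j=0): S=39.6010, K−S=36.9390, hold=36.6853 ⇒ V=36.9390 exercise | (k=3,j=1): S=57.5628, K−S=18.9772, hold=20.9324 ⇒ V=20.9324 continue | (k=3,j=2): S=83.6714, K−S=0.0000, hold=7.3420 ⇒ V=7.3420 continue | (k=3,j=3): S=121.6222, K−S=0.0000, hold=1.0995 ⇒ V=1.0995 continue  boundary S*=39.6010
step 2: (k=2,j=0): S=47.7446, K−S=28.7954, hold=29.4425 ⇒ V=29.4425 continue | (k=2,j=1): S=69.4000, K−S=7.1400, hold=14.6021 ⇒ V=14.6021 continue | (k=2,j=2): S=100.8777, K−S=0.0000, hold=4.4418 ⇒ V=4.4418 continue  boundary S*=-
step 1: (k=1,j=0): S=57.5628, K−S=18.9772, hold=22.5081 ⇒ V=22.5081 continue | (k=1,j=1): S=83.6714, K−S=0.0000, hold=9.8729 ⇒ V=9.8729 continue  boundary S*=-
step 0: (k=0,j=0): S=69.4000, K−S=7.1400, hold=16.6126 ⇒ V=16.6126 continue  boundary S*=-

price = 16.6126
boundary = - - - 39.6010 47.7446 57.5628
tree:
16.6126
22.5081 9.8729
29.4425 14.6021 4.4418
36.9390 20.9324 7.3420 1.0995
43.6936 28.7954 11.9348 2.0513 0.0000
49.2960 36.9390 18.9772 3.8270 0.0000 0.0000
53.9429 43.6936 28.7954 7.1400 0.0000 0.0000 0.0000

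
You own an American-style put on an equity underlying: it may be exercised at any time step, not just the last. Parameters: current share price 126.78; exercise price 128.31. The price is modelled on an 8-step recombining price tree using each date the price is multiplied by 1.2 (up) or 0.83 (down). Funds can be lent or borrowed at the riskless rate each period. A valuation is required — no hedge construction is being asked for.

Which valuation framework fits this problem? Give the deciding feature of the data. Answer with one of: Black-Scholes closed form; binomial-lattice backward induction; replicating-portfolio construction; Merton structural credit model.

framework: binomial-lattice backward induction

Key observation: the exercise right at every one of the 8 steps is what matters: each node needs max(128.31 − S, continuation), which only the stepwise tree valuation starting from spot 126.78 delivers.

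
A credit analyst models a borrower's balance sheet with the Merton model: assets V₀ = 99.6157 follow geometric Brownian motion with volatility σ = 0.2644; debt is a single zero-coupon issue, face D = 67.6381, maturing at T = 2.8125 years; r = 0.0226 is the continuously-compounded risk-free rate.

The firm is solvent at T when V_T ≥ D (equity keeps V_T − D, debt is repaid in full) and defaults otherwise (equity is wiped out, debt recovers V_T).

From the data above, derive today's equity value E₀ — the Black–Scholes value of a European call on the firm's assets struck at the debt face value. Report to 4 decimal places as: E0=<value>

E0=38.9455

Equity is a call on the firm's assets struck at D = 67.6381:
d₁ = [ln(V₀/D) + (r + σ²/2)T] / (σ√T)
   = [ln(99.6157/67.6381) + (0.0226 + 0.5·0.2644²)·2.8125] / (0.2644·√2.8125)
   = [0.387148 + 0.161870] / 0.443412 = 1.238166
d₂ = d₁ − σ√T = 1.238166 − 0.443412 = 0.794754
N(d₁) = 0.892173,  N(d₂) = 0.786622,  e^(−rT) = 0.938415
E₀ = V₀·N(d₁) − D·e^(−rT)·N(d₂)
   = 99.6157·0.892173 − 67.6381·0.938415·0.786622 = 38.945463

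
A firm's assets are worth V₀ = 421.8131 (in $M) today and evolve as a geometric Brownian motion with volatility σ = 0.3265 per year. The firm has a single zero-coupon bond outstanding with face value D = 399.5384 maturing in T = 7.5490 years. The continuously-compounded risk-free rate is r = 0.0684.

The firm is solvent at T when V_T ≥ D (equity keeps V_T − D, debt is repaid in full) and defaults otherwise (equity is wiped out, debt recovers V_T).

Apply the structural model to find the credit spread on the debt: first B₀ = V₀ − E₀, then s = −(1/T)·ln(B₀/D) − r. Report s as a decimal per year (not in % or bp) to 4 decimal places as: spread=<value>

Apply the equity-as-call identities (strike 399.5384, horizon 7.5490 years):
d₁ = [ln(V₀/D) + (r + σ²/2)T] / (σ√T)
   = [ln(421.8131/399.5384) + (0.0684 + 0.5·0.3265²)·7.5490] / (0.3265·√7.5490)
   = [0.054252 + 0.918722] / 0.897073 = 1.084610
d₂ = d₁ − σ√T = 1.084610 − 0.897073 = 0.187536
N(d₁) = 0.860953,  N(d₂) = 0.574380,  e^(−rT) = 0.596694
E₀ = V₀·N(d₁) − D·e^(−rT)·N(d₂)
   = 421.8131·0.860953 − 399.5384·0.596694·0.574380 = 226.227806
B₀ = V₀ − E₀ = 421.8131 − 226.227806 = 195.585294
spread = −(1/T)·ln(B₀/D) − r = −(1/7.5490)·ln(195.585294/399.5384) − 0.0684 = 0.02622357

spread=0.0262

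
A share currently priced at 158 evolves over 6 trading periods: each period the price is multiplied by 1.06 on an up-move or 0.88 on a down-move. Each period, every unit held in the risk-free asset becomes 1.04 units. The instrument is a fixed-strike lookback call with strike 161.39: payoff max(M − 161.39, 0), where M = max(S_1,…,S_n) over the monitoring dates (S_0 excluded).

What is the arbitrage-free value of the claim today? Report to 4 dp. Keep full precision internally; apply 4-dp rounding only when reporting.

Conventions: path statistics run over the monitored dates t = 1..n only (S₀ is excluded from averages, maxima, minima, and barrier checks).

No-arbitrage gives p* = (R−d)/(u−d) = 0.8889: enumerate every path, weight its payoff by its p*-probability, and discount by R^6.
Enumerate all 2^6 = 64 price paths (U = up ×1.06, D = down ×0.88); each path with k up-moves has probability p*^k·(1−p*)^(6−k).
DDDDDD: M=139.0400, payoff=0.0000, prob=0.000002
UDDDDD: M=167.4800, payoff=6.0900, prob=0.000015
DUDDDD: M=147.3824, payoff=0.0000, prob=0.000015
UUDDDD: M=177.5288, payoff=16.1388, prob=0.000120
DDUDDD: M=139.0400, payoff=0.0000, prob=0.000015
UDUDDD: M=167.4800, payoff=6.0900, prob=0.000120
DUUDDD: M=156.2253, payoff=0.0000, prob=0.000120
UUUDDD: M=188.1805, payoff=26.7905, prob=0.000963
DDDUDD: M=139.0400, payoff=0.0000, prob=0.000015
UDDUDD: M=167.4800, payoff=6.0900, prob=0.000120
DUDUDD: M=147.3824, payoff=0.0000, prob=0.000120
UUDUDD: M=177.5288, payoff=16.1388, prob=0.000963
DDUUDD: M=139.0400, payoff=0.0000, prob=0.000120
UDUUDD: M=167.4800, payoff=6.0900, prob=0.000963
DUUUDD: M=165.5989, payoff=4.2089, prob=0.000963
UUUUDD: M=199.4714, payoff=38.0814, prob=0.007707
DDDDUD: M=139.0400, payoff=0.0000, prob=0.000015
UDDDUD: M=167.4800, payoff=6.0900, prob=0.000120
DUDDUD: M=147.3824, payoff=0.0000, prob=0.000120
UUDDUD: M=177.5288, payoff=16.1388, prob=0.000963
DDUDUD: M=139.0400, payoff=0.0000, prob=0.000120
UDUDUD: M=167.4800, payoff=6.0900, prob=0.000963
DUUDUD: M=156.2253, payoff=0.0000, prob=0.000963
UUUDUD: M=188.1805, payoff=26.7905, prob=0.007707
DDDUUD: M=139.0400, payoff=0.0000, prob=0.000120
UDDUUD: M=167.4800, payoff=6.0900, prob=0.000963
DUDUUD: M=147.3824, payoff=0.0000, prob=0.000963
UUDUUD: M=177.5288, payoff=16.1388, prob=0.007707
DDUUUD: M=145.7270, payoff=0.0000, prob=0.000963
UDUUUD: M=175.5348, payoff=14.1448, prob=0.007707
DUUUUD: M=175.5348, payoff=14.1448, prob=0.007707
UUUUUD: M=211.4396, payoff=50.0496, prob=0.061659
DDDDDU: M=139.0400, payoff=0.0000, prob=0.000015
UDDDDU: M=167.4800, payoff=6.0900, prob=0.000120
DUDDDU: M=147.3824, payoff=0.0000, prob=0.000120
UUDDDU: M=177.5288, payoff=16.1388, prob=0.000963
DDUDDU: M=139.0400, payoff=0.0000, prob=0.000120
UDUDDU: M=167.4800, payoff=6.0900, prob=0.000963
DUUDDU: M=156.2253, payoff=0.0000, prob=0.000963
UUUDDU: M=188.1805, payoff=26.7905, prob=0.007707
DDDUDU: M=139.0400, payoff=0.0000, prob=0.000120
UDDUDU: M=167.4800, payoff=6.0900, prob=0.000963
DUDUDU: M=147.3824, payoff=0.0000, prob=0.000963
UUDUDU: M=177.5288, payoff=16.1388, prob=0.007707
DDUUDU: M=139.0400, payoff=0.0000, prob=0.000963
UDUUDU: M=167.4800, payoff=6.0900, prob=0.007707
DUUUDU: M=165.5989, payoff=4.2089, prob=0.007707
UUUUDU: M=199.4714, payoff=38.0814, prob=0.061659
DDDDUU: M=139.0400, payoff=0.0000, prob=0.000120
UDDDUU: M=167.4800, payoff=6.0900, prob=0.000963
DUDDUU: M=147.3824, payoff=0.0000, prob=0.000963
UUDDUU: M=177.5288, payoff=16.1388, prob=0.007707
DDUDUU: M=139.0400, payoff=0.0000, prob=0.000963
UDUDUU: M=167.4800, payoff=6.0900, prob=0.007707
DUUDUU: M=156.2253, payoff=0.0000, prob=0.007707
UUUDUU: M=188.1805, payoff=26.7905, prob=0.061659
DDDUUU: M=139.0400, payoff=0.0000, prob=0.000963
UDDUUU: M=167.4800, payoff=6.0900, prob=0.007707
DUDUUU: M=154.4706, payoff=0.0000, prob=0.007707
UUDUUU: M=186.0669, payoff=24.6769, prob=0.061659
DDUUUU: M=154.4706, payoff=0.0000, prob=0.007707
UDUUUU: M=186.0669, payoff=24.6769, prob=0.061659
DUUUUU: M=186.0669, payoff=24.6769, prob=0.061659
UUUUUU: M=224.1260, payoff=62.7360, prob=0.493270
Price = Σ prob·payoff / R^6 = 44.183977 / 1.265319 = 34.9192

price = 34.9192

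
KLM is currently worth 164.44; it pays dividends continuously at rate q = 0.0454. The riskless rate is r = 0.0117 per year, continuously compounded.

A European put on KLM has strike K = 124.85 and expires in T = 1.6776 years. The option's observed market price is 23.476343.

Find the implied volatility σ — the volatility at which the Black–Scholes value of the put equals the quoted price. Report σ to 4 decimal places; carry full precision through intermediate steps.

sigma = 0.5264

At σ = 0.5264 the Black–Scholes value reproduces the quote:
σ√T = 0.5264·√1.6776 = 0.681805
d₁ = (ln(S/K) + (r−q+σ²/2)T) / (σ√T) = (ln(164.44/124.85) + (0.0117−0.0454+0.5264²/2)·1.6776) / 0.681805 = (0.275433 + 0.175894) / 0.681805 = 0.661959
d₂ = d₁ − σ√T = 0.661959 − 0.681805 = -0.019846
e^{−rT} = 0.980563
e^{−qT} = 0.926665
N(−d₁) = 0.253999,  N(−d₂) = 0.507917
V = K·e^{−rT}·N(−d₂) − S·e^{−qT}·N(−d₁) = 62.180900 − 38.704557 = 23.476343 (the observed quote) — the price is monotone increasing in volatility, hence this σ is the only solution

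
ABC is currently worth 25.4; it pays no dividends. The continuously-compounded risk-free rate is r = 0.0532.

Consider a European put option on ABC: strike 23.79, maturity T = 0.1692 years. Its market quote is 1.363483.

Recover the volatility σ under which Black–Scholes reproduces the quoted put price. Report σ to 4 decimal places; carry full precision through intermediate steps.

At σ = 0.5372 the Black–Scholes value reproduces the quote:
σ√T = 0.5372·√0.1692 = 0.220971
d₁ = (ln(S/K) + (r+σ²/2)T) / (σ√T) = (ln(25.4/23.79) + (0.0532+0.5372²/2)·0.1692) / 0.220971 = (0.065484 + 0.033416) / 0.220971 = 0.447567
d₂ = d₁ − σ√T = 0.447567 − 0.220971 = 0.226595
e^{−rT} = 0.991039
N(−d₁) = 0.327233,  N(−d₂) = 0.410369
V = K·e^{−rT}·N(−d₂) − S·N(−d₁) = 9.675200 − 8.311717 = 1.363483 (the quoted price), and the Black–Scholes price is strictly increasing in σ, so σ is unique

sigma = 0.5372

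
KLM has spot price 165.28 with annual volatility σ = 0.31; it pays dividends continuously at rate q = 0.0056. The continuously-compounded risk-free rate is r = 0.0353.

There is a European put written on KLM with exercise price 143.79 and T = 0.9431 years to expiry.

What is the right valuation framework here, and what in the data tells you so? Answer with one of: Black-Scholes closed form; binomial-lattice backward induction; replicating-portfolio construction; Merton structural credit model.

Key observation: a European-exercise option on KLM struck at 143.79 — a GBM underlying with constant parameters — admits an analytic price: the data contain no early exercise, no discrete tree, no debt structure.

framework: Black-Scholes closed form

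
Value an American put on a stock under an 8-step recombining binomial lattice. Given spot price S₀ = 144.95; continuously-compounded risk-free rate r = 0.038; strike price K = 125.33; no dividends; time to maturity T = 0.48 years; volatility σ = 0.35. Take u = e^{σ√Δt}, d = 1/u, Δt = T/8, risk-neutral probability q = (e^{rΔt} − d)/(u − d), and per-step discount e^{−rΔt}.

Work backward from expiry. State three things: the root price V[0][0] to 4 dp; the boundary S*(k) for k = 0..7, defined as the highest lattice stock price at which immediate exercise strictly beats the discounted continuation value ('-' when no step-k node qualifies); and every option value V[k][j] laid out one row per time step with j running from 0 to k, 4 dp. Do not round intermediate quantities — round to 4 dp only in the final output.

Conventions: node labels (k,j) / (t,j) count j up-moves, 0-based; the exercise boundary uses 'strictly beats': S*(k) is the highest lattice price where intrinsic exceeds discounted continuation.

Δt=0.06000  u=1.08951  d=0.91784  q=0.49188  discount=0.99772
step 8 (expiry): payoffs max(K−S,0) = 52.3247 38.6697 22.4606 3.2197 0.0000 0.0000 0.0000 0.0000 0.0000
step 7: (k=7,j=0): S=79.5403, K−S=45.7897, hold=45.5043 ⇒ V=45.7897 exercise | (k=7,j=1): S=94.4177, K−S=30.9123, hold=30.6269 ⇒ V=30.9123 exercise | (k=7,j=2): S=112.0777, K−S=13.2523, hold=12.9669 ⇒ V=13.2523 exercise | (k=7,j=3): S=133.0409, K−S=0.0000, hold=1.6323 ⇒ V=1.6323 continue | (k=7,j=4): S=157.9251, K−S=0.0000, hold=0.0000 ⇒ V=0.0000 continue | (k=7,j=5): S=187.4637, K−S=0.0000, hold=0.0000 ⇒ V=0.0000 continue | (k=7,j=6): S=222.5272, K−S=0.0000, hold=0.0000 ⇒ V=0.0000 continue | (k=7,j=7): S=264.1491, K−S=0.0000, hold=0.0000 ⇒ V=0.0000 continue  boundary S*=112.0777
step 6: (k=6,j=0): S=86.6603, K−S=38.6697, hold=38.3843 ⇒ V=38.6697 exercise | (k=6,j=1): S=102.8694, K−S=22.4606, hold=22.1752 ⇒ V=22.4606 exercise | (k=6,j=2): S=122.1103, K−S=3.2197, hold=7.5195 ⇒ V=7.5195 continue | (k=6,j=3): S=144.9500, K−S=0.0000, hold=0.8275 ⇒ V=0.8275 continue | (k=6,j=4): S=172.0617, K−S=0.0000, hold=0.0000 ⇒ V=0.0000 continue | (k=6,j=5): S=204.2444, K−S=0.0000, hold=0.0000 ⇒ V=0.0000 continue | (k=6,j=6): S=242.4467, K−S=0.0000, hold=0.0000 ⇒ V=0.0000 continue  boundary S*=102.8694
step 5: (k=5,j=0): S=94.4177, K−S=30.9123, hold=30.6269 ⇒ V=30.9123 exercise | (k=5,j=1): S=112.0777, K−S=13.2523, hold=15.0770 ⇒ V=15.0770 continue | (k=5,j=2): S=133.0409, K−S=0.0000, hold=4.2183 ⇒ V=4.2183 continue | (k=5,j=3): S=157.9251, K−S=0.0000, hold=0.4195 ⇒ V=0.4195 continue | (k=5,j=4): S=187.4637, K−S=0.0000, hold=0.0000 ⇒ V=0.0000 continue | (k=5,j=5): S=222.5272, K−S=0.0000, hold=0.0000 ⇒ V=0.0000 continue  boundary S*=94.4177
step 4: (k=4,j=0): S=102.8694, K−S=22.4606, hold=23.0707 ⇒ V=23.0707 continue | (k=4,j=1): S=122.1103, K−S=3.2197, hold=9.7137 ⇒ V=9.7137 continue | (k=4,j=2): S=144.9500, K−S=0.0000, hold=2.3444 ⇒ V=2.3444 continue | (k=4,j=3): S=172.0617, K−S=0.0000, hold=0.2127 ⇒ V=0.2127 continue | (k=4,j=4): S=204.2444, K−S=0.0000, hold=0.0000 ⇒ V=0.0000 continue  boundary S*=-
step 3: (k=3,j=0): S=112.0777, K−S=13.2523, hold=16.4631 ⇒ V=16.4631 continue | (k=3,j=1): S=133.0409, K−S=0.0000, hold=6.0750 ⇒ V=6.0750 continue | (k=3,j=2): S=157.9251, K−S=0.0000, hold=1.2929 ⇒ V=1.2929 continue | (k=3,j=3): S=187.4637, K−S=0.0000, hold=0.1078 ⇒ V=0.1078 continue  boundary S*=-
step 2: (k=2,j=0): S=122.1103, K−S=3.2197, hold=11.3276 ⇒ V=11.3276 continue | (k=2,j=1): S=144.9500, K−S=0.0000, hold=3.7143 ⇒ V=3.7143 continue | (k=2,j=2): S=172.0617, K−S=0.0000, hold=0.7084 ⇒ V=0.7084 continue  boundary S*=-
step 1: (k=1,j=0): S=133.0409, K−S=0.0000, hold=7.5656 ⇒ V=7.5656 continue | (k=1,j=1): S=157.9251, K−S=0.0000, hold=2.2307 ⇒ V=2.2307 continue  boundary S*=-
step 0: (k=0,j=0): S=144.9500, K−S=0.0000, hold=4.9302 ⇒ V=4.9302 continue  boundary S*=-

price = 4.9302
boundary = - - - - - 94.4177 102.8694 112.0777
tree:
4.9302
7.5656 2.2307
11.3276 3.7143 0.7084
16.4631 6.0750 1.2929 0.1078
23.0707 9.7137 2.3444 0.2127 0.0000
30.9123 15.0770 4.2183 0.4195 0.0000 0.0000
38.6697 22.4606 7.5195 0.8275 0.0000 0.0000 0.0000
45.7897 30.9123 13.2523 1.6323 0.0000 0.0000 0.0000 0.0000
52.3247 38.6697 22.4606 3.2197 0.0000 0.0000 0.0000 0.0000 0.0000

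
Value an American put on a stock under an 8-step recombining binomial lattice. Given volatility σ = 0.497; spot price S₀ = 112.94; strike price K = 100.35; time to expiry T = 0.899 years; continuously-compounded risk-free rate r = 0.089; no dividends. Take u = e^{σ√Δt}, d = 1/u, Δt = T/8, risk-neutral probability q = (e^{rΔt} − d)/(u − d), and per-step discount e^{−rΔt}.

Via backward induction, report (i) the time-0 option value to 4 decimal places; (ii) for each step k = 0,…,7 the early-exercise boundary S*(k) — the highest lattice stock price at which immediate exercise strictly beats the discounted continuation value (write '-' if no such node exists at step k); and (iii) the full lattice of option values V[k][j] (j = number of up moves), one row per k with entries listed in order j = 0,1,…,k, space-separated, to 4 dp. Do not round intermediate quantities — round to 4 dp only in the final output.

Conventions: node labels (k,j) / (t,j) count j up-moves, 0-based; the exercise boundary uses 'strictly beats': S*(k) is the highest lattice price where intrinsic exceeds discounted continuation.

price = 11.5123
boundary = - - - - 57.9993 68.5140 57.9993 68.5140
tree:
11.5123
16.7506 6.2637
23.6578 9.8619 2.6246
32.2814 15.1140 4.5648 0.6468
42.3507 22.4010 7.7940 1.2772 0.0000
51.2516 31.8360 12.9817 2.5219 0.0000 0.0000
58.7866 42.3507 20.8781 4.9796 0.0000 0.0000 0.0000
65.1652 51.2516 31.8360 9.8326 0.0000 0.0000 0.0000 0.0000
70.5649 58.7866 42.3507 19.4152 0.0000 0.0000 0.0000 0.0000 0.0000

Δt=0.11238, u=1.18129, d=0.84653, q=0.48847, disc=e^(-rΔt)=0.99005
k=8 terminal: V=max(K-S,0) → 70.5649 58.7866 42.3507 19.4152 0.0000 0.0000 0.0000 0.0000 0.0000
k=7: j=0 S=35.1848 intr=65.1652 cont=64.1666 V=65.1652[EX]; j=1 S=49.0984 intr=51.2516 cont=50.2530 V=51.2516[EX]; j=2 S=68.5140 intr=31.8360 cont=30.8374 V=31.8360[EX]; j=3 S=95.6074 intr=4.7426 cont=9.8326 V=9.8326[hold]; j=4 S=133.4148 intr=0.0000 cont=0.0000 V=0.0000[hold]; j=5 S=186.1728 intr=0.0000 cont=0.0000 V=0.0000[hold]; j=6 S=259.7937 intr=0.0000 cont=0.0000 V=0.0000[hold]; j=7 S=362.5275 intr=0.0000 cont=0.0000 V=0.0000[hold]  S*(7)=68.5140
k=6: j=0 S=41.5634 intr=58.7866 cont=57.7880 V=58.7866[EX]; j=1 S=57.9993 intr=42.3507 cont=41.3520 V=42.3507[EX]; j=2 S=80.9348 intr=19.4152 cont=20.8781 V=20.8781[hold]; j=3 S=112.9400 intr=0.0000 cont=4.9796 V=4.9796[hold]; j=4 S=157.6014 intr=0.0000 cont=0.0000 V=0.0000[hold]; j=5 S=219.9239 intr=0.0000 cont=0.0000 V=0.0000[hold]; j=6 S=306.8914 intr=0.0000 cont=0.0000 V=0.0000[hold]  S*(6)=57.9993
k=5: j=0 S=49.0984 intr=51.2516 cont=50.2530 V=51.2516[EX]; j=1 S=68.5140 intr=31.8360 cont=31.5449 V=31.8360[EX]; j=2 S=95.6074 intr=4.7426 cont=12.9817 V=12.9817[hold]; j=3 S=133.4148 intr=0.0000 cont=2.5219 V=2.5219[hold]; j=4 S=186.1728 intr=0.0000 cont=0.0000 V=0.0000[hold]; j=5 S=259.7937 intr=0.0000 cont=0.0000 V=0.0000[hold]  S*(5)=68.5140
k=4: j=0 S=57.9993 intr=42.3507 cont=41.3520 V=42.3507[EX]; j=1 S=80.9348 intr=19.4152 cont=22.4010 V=22.4010[hold]; j=2 S=112.9400 intr=0.0000 cont=7.7940 V=7.7940[hold]; j=3 S=157.6014 intr=0.0000 cont=1.2772 V=1.2772[hold]; j=4 S=219.9239 intr=0.0000 cont=0.0000 V=0.0000[hold]  S*(4)=57.9993
k=3: j=0 S=68.5140 intr=31.8360 cont=32.2814 V=32.2814[hold]; j=1 S=95.6074 intr=4.7426 cont=15.1140 V=15.1140[hold]; j=2 S=133.4148 intr=0.0000 cont=4.5648 V=4.5648[hold]; j=3 S=186.1728 intr=0.0000 cont=0.6468 V=0.6468[hold]  S*(3)=-
k=2: j=0 S=80.9348 intr=19.4152 cont=23.6578 V=23.6578[hold]; j=1 S=112.9400 intr=0.0000 cont=9.8619 V=9.8619[hold]; j=2 S=157.6014 intr=0.0000 cont=2.6246 V=2.6246[hold]  S*(2)=-
k=1: j=0 S=95.6074 intr=4.7426 cont=16.7506 V=16.7506[hold]; j=1 S=133.4148 intr=0.0000 cont=6.2637 V=6.2637[hold]  S*(1)=-
k=0: j=0 S=112.9400 intr=0.0000 cont=11.5123 V=11.5123[hold]  S*(0)=-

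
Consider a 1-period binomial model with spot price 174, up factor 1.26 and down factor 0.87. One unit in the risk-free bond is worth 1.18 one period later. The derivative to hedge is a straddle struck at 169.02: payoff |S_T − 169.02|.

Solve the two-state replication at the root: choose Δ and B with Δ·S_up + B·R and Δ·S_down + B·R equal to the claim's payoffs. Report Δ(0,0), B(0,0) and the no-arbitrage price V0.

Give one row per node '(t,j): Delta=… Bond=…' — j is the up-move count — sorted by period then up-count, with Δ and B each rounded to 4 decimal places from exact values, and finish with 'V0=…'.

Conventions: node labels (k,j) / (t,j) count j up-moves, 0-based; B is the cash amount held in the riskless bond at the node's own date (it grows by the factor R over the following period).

Risk-neutral probability p* = (R−d)/(u−d) = (1.18−0.87)/(1.26−0.87) = 0.7949.
At maturity the claim pays: V(1,0)=17.6400, V(1,1)=50.2200
(0,0): S=174.0000. Δ = (V_up−V_dn)/(S_up−S_dn) = (50.2200−17.6400)/(219.2400−151.3800) = 0.4801. V = [p*·50.2200 + (1−p*)·17.6400]/1.18 = 36.8957. B = V − Δ·S = -46.6428.
As a check, the time-0 holding Δ(0,0)·S0 + B(0,0) comes to 36.8957 — exactly V0.

(0,0): Delta=0.4801 Bond=-46.6428
V0=36.8957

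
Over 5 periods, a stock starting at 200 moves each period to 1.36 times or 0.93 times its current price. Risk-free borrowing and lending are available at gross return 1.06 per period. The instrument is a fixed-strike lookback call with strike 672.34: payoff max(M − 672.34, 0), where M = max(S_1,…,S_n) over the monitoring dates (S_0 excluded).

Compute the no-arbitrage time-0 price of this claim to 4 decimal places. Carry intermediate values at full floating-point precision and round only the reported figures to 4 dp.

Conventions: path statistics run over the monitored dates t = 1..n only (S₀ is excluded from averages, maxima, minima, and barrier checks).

price = 0.5389

No-arbitrage gives p* = (R−d)/(u−d) = 0.3023: enumerate every path, weight its payoff by its p*-probability, and discount by R^5.
Enumerate all 2^5 = 32 price paths (U = up ×1.36, D = down ×0.93); each path with k up-moves has probability p*^k·(1−p*)^(5−k).
DDDDD: M=186.0000, payoff=0.0000, prob=0.165297
UDDDD: M=272.0000, payoff=0.0000, prob=0.071629
DUDDD: M=252.9600, payoff=0.0000, prob=0.071629
UUDDD: M=369.9200, payoff=0.0000, prob=0.031039
DDUDD: M=235.2528, payoff=0.0000, prob=0.071629
UDUDD: M=344.0256, payoff=0.0000, prob=0.031039
DUUDD: M=344.0256, payoff=0.0000, prob=0.031039
UUUDD: M=503.0912, payoff=0.0000, prob=0.013450
DDDUD: M=218.7851, payoff=0.0000, prob=0.071629
UDDUD: M=319.9438, payoff=0.0000, prob=0.031039
DUDUD: M=319.9438, payoff=0.0000, prob=0.031039
UUDUD: M=467.8748, payoff=0.0000, prob=0.013450
DDUUD: M=319.9438, payoff=0.0000, prob=0.031039
UDUUD: M=467.8748, payoff=0.0000, prob=0.013450
DUUUD: M=467.8748, payoff=0.0000, prob=0.013450
UUUUD: M=684.2040, payoff=11.8640, prob=0.005828
DDDDU: M=203.4701, payoff=0.0000, prob=0.071629
UDDDU: M=297.5477, payoff=0.0000, prob=0.031039
DUDDU: M=297.5477, payoff=0.0000, prob=0.031039
UUDDU: M=435.1236, payoff=0.0000, prob=0.013450
DDUDU: M=297.5477, payoff=0.0000, prob=0.031039
UDUDU: M=435.1236, payoff=0.0000, prob=0.013450
DUUDU: M=435.1236, payoff=0.0000, prob=0.013450
UUUDU: M=636.3097, payoff=0.0000, prob=0.005828
DDDUU: M=297.5477, payoff=0.0000, prob=0.031039
UDDUU: M=435.1236, payoff=0.0000, prob=0.013450
DUDUU: M=435.1236, payoff=0.0000, prob=0.013450
UUDUU: M=636.3097, payoff=0.0000, prob=0.005828
DDUUU: M=435.1236, payoff=0.0000, prob=0.013450
UDUUU: M=636.3097, payoff=0.0000, prob=0.005828
DUUUU: M=636.3097, payoff=0.0000, prob=0.005828
UUUUU: M=930.5175, payoff=258.1775, prob=0.002526
Price = Σ prob·payoff / R^5 = 0.721217 / 1.338226 = 0.5389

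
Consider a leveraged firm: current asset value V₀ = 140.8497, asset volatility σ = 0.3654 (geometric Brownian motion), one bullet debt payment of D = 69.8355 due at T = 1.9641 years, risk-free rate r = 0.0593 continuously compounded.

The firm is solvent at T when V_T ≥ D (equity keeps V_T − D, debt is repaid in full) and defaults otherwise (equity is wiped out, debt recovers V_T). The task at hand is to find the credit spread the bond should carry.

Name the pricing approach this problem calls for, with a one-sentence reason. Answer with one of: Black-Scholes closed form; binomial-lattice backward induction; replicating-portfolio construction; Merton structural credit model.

Key observation: assets follow a GBM and default happens iff V_T < 69.8355; valuing claims on that split (equity as a call, risky debt as the residual) is the structural model's definition.

framework: Merton structural credit model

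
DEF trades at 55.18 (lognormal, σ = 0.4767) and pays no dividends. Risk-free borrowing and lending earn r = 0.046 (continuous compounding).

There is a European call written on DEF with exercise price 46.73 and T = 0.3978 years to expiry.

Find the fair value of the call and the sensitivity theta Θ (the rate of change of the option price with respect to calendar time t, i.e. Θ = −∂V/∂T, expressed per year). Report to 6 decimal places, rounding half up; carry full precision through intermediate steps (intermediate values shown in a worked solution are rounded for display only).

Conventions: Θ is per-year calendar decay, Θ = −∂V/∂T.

price = 11.777509
Θ = -7.645192

σ√T = 0.4767·√0.3978 = 0.300661
d₁ = (ln(S/K) + (r+σ²/2)T) / (σ√T) = (ln(55.18/46.73) + (0.046+0.4767²/2)·0.3978) / 0.300661 = (0.166214 + 0.063497) / 0.300661 = 0.764021
d₂ = d₁ − σ√T = 0.764021 − 0.300661 = 0.463360
e^{−rT} = 0.981868
N(d₁) = 0.777573,  N(d₂) = 0.678447
Call price V = S·N(d₁) − K·e^{−rT}·N(d₂) = 42.906462 − 31.128953 = 11.777509
φ(d₁) = (1/√(2π))·e^{−d₁²/2} = 0.297958
Θ = −S·φ(d₁)·σ/(2√T) − r·K·e^{−rT}·N(d₂) = −6.213260 − 1.431932 = -7.645192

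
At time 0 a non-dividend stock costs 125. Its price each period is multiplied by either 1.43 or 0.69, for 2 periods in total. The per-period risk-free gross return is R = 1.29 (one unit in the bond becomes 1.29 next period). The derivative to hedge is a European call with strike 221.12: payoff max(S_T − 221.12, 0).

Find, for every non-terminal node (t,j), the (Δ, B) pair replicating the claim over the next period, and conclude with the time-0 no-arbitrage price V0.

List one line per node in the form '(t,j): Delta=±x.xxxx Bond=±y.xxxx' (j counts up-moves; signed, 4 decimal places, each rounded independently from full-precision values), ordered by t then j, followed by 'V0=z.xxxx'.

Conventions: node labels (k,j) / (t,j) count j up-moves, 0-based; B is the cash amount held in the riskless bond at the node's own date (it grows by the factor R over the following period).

Arbitrage-free pricing uses the up-move probability p* = (R−d)/(u−d) = 0.8108, discounting each step at R = 1.29.
Expiry values: V(2,0)=0.0000, V(2,1)=0.0000, V(2,2)=34.4925
  t=1,j=0: stock 86.2500 → up 123.3375 (V=0.0000), down 59.5125 (V=0.0000). Price 0.0000; hedge Δ=0.0000, bond B=0.0000.
  t=1,j=1: stock 178.7500 → up 255.6125 (V=34.4925), down 123.3375 (V=0.0000). Price 21.6798; hedge Δ=0.2608, bond B=-24.9317.
  t=0,j=0: stock 125.0000 → up 178.7500 (V=21.6798), down 86.2500 (V=0.0000). Price 13.6265; hedge Δ=0.2344, bond B=-15.6705.
As a check, the time-0 holding Δ(0,0)·S0 + B(0,0) comes to 13.6265 — exactly V0.

(0,0): Delta=0.2344 Bond=-15.6705
(1,0): Delta=0.0000 Bond=0.0000
(1,1): Delta=0.2608 Bond=-24.9317
V0=13.6265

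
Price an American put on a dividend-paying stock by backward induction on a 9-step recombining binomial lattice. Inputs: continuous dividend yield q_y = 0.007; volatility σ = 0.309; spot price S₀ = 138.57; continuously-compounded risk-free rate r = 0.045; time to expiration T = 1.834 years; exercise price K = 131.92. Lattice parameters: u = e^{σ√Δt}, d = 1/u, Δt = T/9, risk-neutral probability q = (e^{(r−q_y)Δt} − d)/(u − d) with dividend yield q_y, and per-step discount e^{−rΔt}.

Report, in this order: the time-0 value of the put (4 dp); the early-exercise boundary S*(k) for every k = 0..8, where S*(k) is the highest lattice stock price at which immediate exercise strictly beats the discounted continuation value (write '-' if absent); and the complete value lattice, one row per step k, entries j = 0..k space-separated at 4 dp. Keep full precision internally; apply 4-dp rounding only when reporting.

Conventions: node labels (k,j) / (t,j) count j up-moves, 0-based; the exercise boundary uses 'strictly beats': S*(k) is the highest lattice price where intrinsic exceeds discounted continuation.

Δt=0.20378  u=1.14969  d=0.86980  q=0.49296  discount=0.99087
step 9 (expiry): payoffs max(K−S,0) = 92.4325 79.7264 62.9318 40.7331 11.3913 0.0000 0.0000 0.0000 0.0000 0.0000
step 8: (k=8,j=0): S=45.3982, K−S=86.5218, hold=85.3824 ⇒ V=86.5218 exercise | (k=8,j=1): S=60.0062, K−S=71.9138, hold=70.7952 ⇒ V=71.9138 exercise | (k=8,j=2): S=79.3147, K−S=52.6053, hold=51.5142 ⇒ V=52.6053 exercise | (k=8,j=3): S=104.8362, K−S=27.0838, hold=26.0290 ⇒ V=27.0838 exercise | (k=8,j=4): S=138.5700, K−S=0.0000, hold=5.7232 ⇒ V=5.7232 continue | (k=8,j=5): S=183.1585, K−S=0.0000, hold=0.0000 ⇒ V=0.0000 continue | (k=8,j=6): S=242.0944, K−S=0.0000, hold=0.0000 ⇒ V=0.0000 continue | (k=8,j=7): S=319.9945, K−S=0.0000, hold=0.0000 ⇒ V=0.0000 continue | (k=8,j=8): S=422.9609, K−S=0.0000, hold=0.0000 ⇒ V=0.0000 continue  boundary S*=104.8362
step 7: (k=7,j=0): S=52.1936, K−S=79.7264, hold=78.5966 ⇒ V=79.7264 exercise | (k=7,j=1): S=68.9882, K−S=62.9318, hold=61.8260 ⇒ V=62.9318 exercise | (k=7,j=2): S=91.1869, K−S=40.7331, hold=39.6589 ⇒ V=40.7331 exercise | (k=7,j=3): S=120.5287, K−S=11.3913, hold=16.4027 ⇒ V=16.4027 continue | (k=7,j=4): S=159.3119, K−S=0.0000, hold=2.8754 ⇒ V=2.8754 continue | (k=7,j=5): S=210.5745, K−S=0.0000, hold=0.0000 ⇒ V=0.0000 continue | (k=7,j=6): S=278.3323, K−S=0.0000, hold=0.0000 ⇒ V=0.0000 continue | (k=7,j=7): S=367.8928, K−S=0.0000, hold=0.0000 ⇒ V=0.0000 continue  boundary S*=91.1869
step 6: (k=6,j=0): S=60.0062, K−S=71.9138, hold=70.7952 ⇒ V=71.9138 exercise | (k=6,j=1): S=79.3147, K−S=52.6053, hold=51.5142 ⇒ V=52.6053 exercise | (k=6,j=2): S=104.8362, K−S=27.0838, hold=28.4769 ⇒ V=28.4769 continue | (k=6,j=3): S=138.5700, K−S=0.0000, hold=9.6455 ⇒ V=9.6455 continue | (k=6,j=4): S=183.1585, K−S=0.0000, hold=1.4446 ⇒ V=1.4446 continue | (k=6,j=5): S=242.0944, K−S=0.0000, hold=0.0000 ⇒ V=0.0000 continue | (k=6,j=6): S=319.9945, K−S=0.0000, hold=0.0000 ⇒ V=0.0000 continue  boundary S*=79.3147
step 5: (k=5,j=0): S=68.9882, K−S=62.9318, hold=61.8260 ⇒ V=62.9318 exercise | (k=5,j=1): S=91.1869, K−S=40.7331, hold=40.3394 ⇒ V=40.7331 exercise | (k=5,j=2): S=120.5287, K−S=11.3913, hold=19.0186 ⇒ V=19.0186 continue | (k=5,j=3): S=159.3119, K−S=0.0000, hold=5.5516 ⇒ V=5.5516 continue | (k=5,j=4): S=210.5745, K−S=0.0000, hold=0.7258 ⇒ V=0.7258 continue | (k=5,j=5): S=278.3323, K−S=0.0000, hold=0.0000 ⇒ V=0.0000 continue  boundary S*=91.1869
step 4: (k=4,j=0): S=79.3147, K−S=52.6053, hold=51.5142 ⇒ V=52.6053 exercise | (k=4,j=1): S=104.8362, K−S=27.0838, hold=29.7546 ⇒ V=29.7546 continue | (k=4,j=2): S=138.5700, K−S=0.0000, hold=12.2669 ⇒ V=12.2669 continue | (k=4,j=3): S=183.1585, K−S=0.0000, hold=3.1437 ⇒ V=3.1437 continue | (k=4,j=4): S=242.0944, K−S=0.0000, hold=0.3647 ⇒ V=0.3647 continue  boundary S*=79.3147
step 3: (k=3,j=0): S=91.1869, K−S=40.7331, hold=40.9635 ⇒ V=40.9635 continue | (k=3,j=1): S=120.5287, K−S=11.3913, hold=20.9410 ⇒ V=20.9410 continue | (k=3,j=2): S=159.3119, K−S=0.0000, hold=7.6986 ⇒ V=7.6986 continue | (k=3,j=3): S=210.5745, K−S=0.0000, hold=1.7576 ⇒ V=1.7576 continue  boundary S*=-
step 2: (k=2,j=0): S=104.8362, K−S=27.0838, hold=30.8094 ⇒ V=30.8094 continue | (k=2,j=1): S=138.5700, K−S=0.0000, hold=14.2815 ⇒ V=14.2815 continue | (k=2,j=2): S=183.1585, K−S=0.0000, hold=4.7264 ⇒ V=4.7264 continue  boundary S*=-
step 1: (k=1,j=0): S=120.5287, K−S=11.3913, hold=22.4549 ⇒ V=22.4549 continue | (k=1,j=1): S=159.3119, K−S=0.0000, hold=9.4838 ⇒ V=9.4838 continue  boundary S*=-
step 0: (k=0,j=0): S=138.5700, K−S=0.0000, hold=15.9141 ⇒ V=15.9141 continue  boundary S*=-

price = 15.9141
boundary = - - - - 79.3147 91.1869 79.3147 91.1869 104.8362
tree:
15.9141
22.4549 9.4838
30.8094 14.2815 4.7264
40.9635 20.9410 7.6986 1.7576
52.6053 29.7546 12.2669 3.1437 0.3647
62.9318 40.7331 19.0186 5.5516 0.7258 0.0000
71.9138 52.6053 28.4769 9.6455 1.4446 0.0000 0.0000
79.7264 62.9318 40.7331 16.4027 2.8754 0.0000 0.0000 0.0000
86.5218 71.9138 52.6053 27.0838 5.7232 0.0000 0.0000 0.0000 0.0000
92.4325 79.7264 62.9318 40.7331 11.3913 0.0000 0.0000 0.0000 0.0000 0.0000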